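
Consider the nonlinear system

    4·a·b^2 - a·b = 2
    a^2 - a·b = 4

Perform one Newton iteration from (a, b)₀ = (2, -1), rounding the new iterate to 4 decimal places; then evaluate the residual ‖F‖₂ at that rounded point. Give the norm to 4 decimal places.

1.8348

At (2, -1): F = (8.0000, 2.0000).
Jacobian J = [[4·b^2 - b, 8·a·b - a], [2·a - b, -a]].
At the point, J = [[5.0000, -18.0000], [5.0000, -2.0000]] (det J = 80.0000).
Solving J·Δ = −F gives Δ = (-0.2500, 0.3750).
Then the next iterate is (a, b)₁ = (1.7500, -0.6250).
Re-evaluating at (1.7500, -0.6250): F = (1.828125, 0.156250), so ‖F‖₂ = 1.8348.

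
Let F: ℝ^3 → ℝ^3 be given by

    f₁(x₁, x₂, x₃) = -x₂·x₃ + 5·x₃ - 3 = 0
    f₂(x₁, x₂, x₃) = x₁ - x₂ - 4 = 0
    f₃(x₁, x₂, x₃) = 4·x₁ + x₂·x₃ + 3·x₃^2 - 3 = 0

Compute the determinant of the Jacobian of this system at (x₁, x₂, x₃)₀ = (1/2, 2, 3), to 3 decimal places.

J = [[0, -x₃, -x₂ + 5], [1, -1, 0], [4, x₃, x₂ + 6·x₃]].
At the point, J = [[0.000, -3.000, 3.000], [1.000, -1.000, 0.000], [4.000, 3.000, 20.000]].
det J = 81.000.

81.000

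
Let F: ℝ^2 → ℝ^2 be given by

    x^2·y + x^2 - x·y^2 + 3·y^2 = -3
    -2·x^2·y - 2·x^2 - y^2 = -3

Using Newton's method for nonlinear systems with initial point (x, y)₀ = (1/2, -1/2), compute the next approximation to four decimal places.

At (1/2, -1/2): F = (3.7500, 2.5000).
Jacobian J = [[2·x·y + 2·x - y^2, x^2 - 2·x·y + 6·y], [-4·x·y - 4·x, -2·x^2 - 2·y]].
At the point, J = [[0.2500, -2.2500], [-1.0000, 0.5000]] (det J = -2.1250).
Solving J·Δ = −F gives Δ = (3.5294, 2.0588).
Then the next iterate is (x, y)₁ = (4.0294, 1.5588).

(4.0294, 1.5588)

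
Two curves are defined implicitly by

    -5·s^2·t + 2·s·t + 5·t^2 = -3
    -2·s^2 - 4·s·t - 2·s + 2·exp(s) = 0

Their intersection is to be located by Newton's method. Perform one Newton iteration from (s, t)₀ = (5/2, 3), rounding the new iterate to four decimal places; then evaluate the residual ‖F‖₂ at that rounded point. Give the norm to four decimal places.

5.3057

At (5/2, 3): F = (-30.7500, -23.135012).
Jacobian J = [[-10·s·t + 2·t, -5·s^2 + 2·s + 10·t], [-4·s - 4·t + 2·exp(s) - 2, -4·s]].
At the point, J = [[-69.0000, 3.7500], [0.364988, -10.0000]] (det J = 688.631295).
Solving J·Δ = −F gives Δ = (-0.5725, -2.3344).
Then the next iterate is (s, t)₁ = (1.9275, 0.6656).
Re-evaluating at (1.9275, 0.6656): F = (-4.583368, -2.672673), so ‖F‖₂ = 5.3057.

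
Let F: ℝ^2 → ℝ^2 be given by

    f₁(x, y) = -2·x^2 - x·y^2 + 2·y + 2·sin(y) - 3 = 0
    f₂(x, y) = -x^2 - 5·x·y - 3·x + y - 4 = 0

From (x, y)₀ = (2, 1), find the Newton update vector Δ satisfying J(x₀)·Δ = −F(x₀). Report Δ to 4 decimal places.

(-0.8962, -1.3606)

At (2, 1): F = (-9.317058, -23.0000).
Jacobian J = [[-4·x - y^2, -2·x·y + 2·cos(y) + 2], [-2·x - 5·y - 3, -5·x + 1]].
At the point, J = [[-9.0000, -0.919395], [-12.0000, -9.0000]] (det J = 69.967255).
Solving J·Δ = −F gives Δ = (-0.8962, -1.3606).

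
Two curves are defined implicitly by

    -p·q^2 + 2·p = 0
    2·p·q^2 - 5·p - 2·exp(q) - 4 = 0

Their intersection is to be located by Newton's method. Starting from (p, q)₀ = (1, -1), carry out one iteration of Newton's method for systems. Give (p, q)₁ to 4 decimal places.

At (1, -1): F = (1.0000, -7.735759).
Jacobian J = [[-q^2 + 2, -2·p·q], [2·q^2 - 5, 4·p·q - 2·exp(q)]].
At the point, J = [[1.0000, 2.0000], [-3.0000, -4.735759]] (det J = 1.264241).
Solving J·Δ = −F gives Δ = (-8.4919, 3.7459).
Then the next iterate is (p, q)₁ = (-7.4919, 2.7459).

(-7.4919, 2.7459)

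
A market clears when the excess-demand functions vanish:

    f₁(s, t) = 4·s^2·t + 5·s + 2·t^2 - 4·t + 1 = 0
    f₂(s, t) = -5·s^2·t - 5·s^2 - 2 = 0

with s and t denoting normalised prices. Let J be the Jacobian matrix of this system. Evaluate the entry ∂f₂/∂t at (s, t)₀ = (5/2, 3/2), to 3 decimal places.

-31.250

∂f₂/∂t = -5·s^2.
At (5/2, 3/2) this is -31.250.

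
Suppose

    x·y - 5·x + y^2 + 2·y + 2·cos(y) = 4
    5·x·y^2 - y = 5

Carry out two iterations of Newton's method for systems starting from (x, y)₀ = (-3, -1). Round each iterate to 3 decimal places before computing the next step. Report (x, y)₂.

At (-3, -1): F = (14.08060, -19.000).
Jacobian J = [[y - 5, x + 2·y - 2·sin(y) + 2], [5·y^2, 10·x·y - 1]].
At the point, J = [[-6.000, -1.31706], [5.000, 29.000]] (det J = -167.41471).
Solving J·Δ = −F gives Δ = (2.290, 0.260).
Then the next iterate is (x, y)₁ = (-0.710, -0.740).
Round to (-0.710, -0.740) and repeat: F = (0.61994, -6.20398), J = [[-5.740, 1.15858], [2.738, 4.254]].
Δ = (0.356, 1.229), so (x, y)₂ = (-0.354, 0.489).

(-0.354, 0.489)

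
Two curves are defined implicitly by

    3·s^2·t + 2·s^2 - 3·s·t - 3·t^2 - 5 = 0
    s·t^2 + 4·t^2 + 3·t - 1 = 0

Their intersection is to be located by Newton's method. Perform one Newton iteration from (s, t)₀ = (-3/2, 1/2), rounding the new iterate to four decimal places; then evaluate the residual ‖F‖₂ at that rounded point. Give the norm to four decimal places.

0.5610

At (-3/2, 1/2): F = (4.3750, 1.1250).
Jacobian J = [[6·s·t + 4·s - 3·t, 3·s^2 - 3·s - 6·t], [t^2, 2·s·t + 8·t + 3]].
At the point, J = [[-12.0000, 8.2500], [0.2500, 5.5000]] (det J = -68.0625).
Solving J·Δ = −F gives Δ = (0.2172, -0.2144).
Then the next iterate is (s, t)₁ = (-1.2828, 0.2856).
Re-evaluating at (-1.2828, 0.2856): F = (0.555482, 0.078435), so ‖F‖₂ = 0.5610.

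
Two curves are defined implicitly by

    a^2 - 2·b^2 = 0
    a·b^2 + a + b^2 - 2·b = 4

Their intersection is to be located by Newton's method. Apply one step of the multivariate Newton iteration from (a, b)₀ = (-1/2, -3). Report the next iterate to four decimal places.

At (-1/2, -3): F = (-17.7500, 6.0000).
Jacobian J = [[2·a, -4·b], [b^2 + 1, 2·a·b + 2·b - 2]].
At the point, J = [[-1.0000, 12.0000], [10.0000, -5.0000]] (det J = -115.0000).
Solving J·Δ = −F gives Δ = (0.1457, 1.4913).
Then the next iterate is (a, b)₁ = (-0.3543, -1.5087).

(-0.3543, -1.5087)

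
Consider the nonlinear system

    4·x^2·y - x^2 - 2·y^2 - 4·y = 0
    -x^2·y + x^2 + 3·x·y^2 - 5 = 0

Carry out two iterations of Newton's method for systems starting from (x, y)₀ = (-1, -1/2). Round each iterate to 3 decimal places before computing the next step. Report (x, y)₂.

At (-1, -1/2): F = (-1.500, -4.250).
Jacobian J = [[8·x·y - 2·x, 4·x^2 - 4·y - 4], [-2·x·y + 2·x + 3·y^2, -x^2 + 6·x·y]].
At the point, J = [[6.000, 2.000], [-2.250, 2.000]] (det J = 16.500).
Solving J·Δ = −F gives Δ = (-0.333, 1.750).
Then the next iterate is (x, y)₁ = (-1.333, 1.250).
Round to (-1.333, 1.250) and repeat: F = (-1.01744, -11.69266), J = [[-10.664, -1.89244], [5.354, -11.77439]].
Δ = (0.075, -0.959), so (x, y)₂ = (-1.258, 0.291).

(-1.258, 0.291)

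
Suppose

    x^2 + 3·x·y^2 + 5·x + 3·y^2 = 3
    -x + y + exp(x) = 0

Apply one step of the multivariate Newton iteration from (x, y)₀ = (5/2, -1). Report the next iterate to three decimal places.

At (5/2, -1): F = (26.250, 8.68249).
Jacobian J = [[2·x + 3·y^2 + 5, 6·x·y + 6·y], [exp(x) - 1, 1]].
At the point, J = [[13.000, -21.000], [11.18249, 1.000]] (det J = 247.83237).
Solving J·Δ = −F gives Δ = (-0.842, 0.729).
Then the next iterate is (x, y)₁ = (1.658, -0.271).

(1.658, -0.271)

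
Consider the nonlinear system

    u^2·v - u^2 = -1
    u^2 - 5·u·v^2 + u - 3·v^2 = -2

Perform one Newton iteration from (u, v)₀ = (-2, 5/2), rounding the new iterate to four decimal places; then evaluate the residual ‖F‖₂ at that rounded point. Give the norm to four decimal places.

13.9471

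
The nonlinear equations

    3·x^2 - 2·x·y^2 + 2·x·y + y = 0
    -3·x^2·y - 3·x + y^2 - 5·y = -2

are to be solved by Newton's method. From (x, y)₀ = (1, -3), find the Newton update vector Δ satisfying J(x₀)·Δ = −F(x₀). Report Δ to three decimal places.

(5.333, 8.000)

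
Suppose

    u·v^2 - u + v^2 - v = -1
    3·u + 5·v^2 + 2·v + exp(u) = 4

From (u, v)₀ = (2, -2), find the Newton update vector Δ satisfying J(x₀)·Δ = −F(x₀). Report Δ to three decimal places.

(-1.185, 0.727)

At (2, -2): F = (13.000, 25.38906).
Jacobian J = [[v^2 - 1, 2·u·v + 2·v - 1], [exp(u) + 3, 10·v + 2]].
At the point, J = [[3.000, -13.000], [10.38906, -18.000]] (det J = 81.05773).
Solving J·Δ = −F gives Δ = (-1.185, 0.727).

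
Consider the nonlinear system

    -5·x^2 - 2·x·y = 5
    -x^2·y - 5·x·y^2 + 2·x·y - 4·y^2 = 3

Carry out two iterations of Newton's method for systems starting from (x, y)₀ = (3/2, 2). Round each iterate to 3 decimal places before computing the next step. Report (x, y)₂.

(-0.544, 1.103)

At (3/2, 2): F = (-22.250, -47.500).
Jacobian J = [[-10·x - 2·y, -2·x], [-2·x·y - 5·y^2 + 2·y, -x^2 - 10·x·y + 2·x - 8·y]].
At the point, J = [[-19.000, -3.000], [-22.000, -45.250]] (det J = 793.750).
Solving J·Δ = −F gives Δ = (-1.089, -0.520).
Then the next iterate is (x, y)₁ = (0.411, 1.480).
Round to (0.411, 1.480) and repeat: F = (-7.06116, -15.29632), J = [[-7.070, -0.822], [-9.20856, -17.26972]].
Δ = (-0.955, -0.377), so (x, y)₂ = (-0.544, 1.103).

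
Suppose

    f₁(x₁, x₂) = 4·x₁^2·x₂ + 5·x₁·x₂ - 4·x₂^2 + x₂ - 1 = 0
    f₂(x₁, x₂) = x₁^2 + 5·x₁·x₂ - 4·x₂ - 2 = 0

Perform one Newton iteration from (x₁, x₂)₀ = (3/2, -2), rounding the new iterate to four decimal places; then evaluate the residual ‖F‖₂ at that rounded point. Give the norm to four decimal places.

At (3/2, -2): F = (-52.0000, -6.7500).
Jacobian J = [[8·x₁·x₂ + 5·x₂, 4·x₁^2 + 5·x₁ - 8·x₂ + 1], [2·x₁ + 5·x₂, 5·x₁ - 4]].
At the point, J = [[-34.0000, 33.5000], [-7.0000, 3.5000]] (det J = 115.5000).
Solving J·Δ = −F gives Δ = (-0.3820, 1.1645).
Then the next iterate is (x₁, x₂)₁ = (1.1180, -0.8355).
Re-evaluating at (1.1180, -0.8355): F = (-13.475432, -2.078521), so ‖F‖₂ = 13.6348.

13.6348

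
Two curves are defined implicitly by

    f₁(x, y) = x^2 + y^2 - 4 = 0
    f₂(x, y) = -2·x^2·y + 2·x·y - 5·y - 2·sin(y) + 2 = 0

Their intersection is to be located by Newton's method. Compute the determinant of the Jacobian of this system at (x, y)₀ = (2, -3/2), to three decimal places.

-9.566

J = [[2·x, 2·y], [-4·x·y + 2·y, -2·x^2 + 2·x - 2·cos(y) - 5]].
At the point, J = [[4.000, -3.000], [9.000, -9.14147]].
det J = -9.566.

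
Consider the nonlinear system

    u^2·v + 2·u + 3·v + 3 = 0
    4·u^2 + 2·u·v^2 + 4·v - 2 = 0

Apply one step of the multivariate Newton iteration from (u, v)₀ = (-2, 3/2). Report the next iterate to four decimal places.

(-0.6400, 0.9200)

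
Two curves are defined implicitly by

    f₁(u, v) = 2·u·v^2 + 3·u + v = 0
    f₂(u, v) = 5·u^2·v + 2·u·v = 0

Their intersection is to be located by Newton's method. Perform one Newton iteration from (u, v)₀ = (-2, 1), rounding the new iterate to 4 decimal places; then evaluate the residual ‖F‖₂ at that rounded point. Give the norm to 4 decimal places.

At (-2, 1): F = (-9.0000, 16.0000).
Jacobian J = [[2·v^2 + 3, 4·u·v + 1], [10·u·v + 2·v, 5·u^2 + 2·u]].
At the point, J = [[5.0000, -7.0000], [-18.0000, 16.0000]] (det J = -46.0000).
Solving J·Δ = −F gives Δ = (-0.6957, -1.7826).
Then the next iterate is (u, v)₁ = (-2.6957, -0.7826).
Re-evaluating at (-2.6957, -0.7826): F = (-12.171732, -24.215673), so ‖F‖₂ = 27.1026.

27.1026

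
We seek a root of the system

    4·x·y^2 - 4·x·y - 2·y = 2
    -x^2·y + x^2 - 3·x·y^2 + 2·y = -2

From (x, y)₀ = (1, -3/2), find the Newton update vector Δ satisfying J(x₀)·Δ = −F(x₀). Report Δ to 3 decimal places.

(-0.553, 0.428)

At (1, -3/2): F = (16.000, -5.250).
Jacobian J = [[4·y^2 - 4·y, 8·x·y - 4·x - 2], [-2·x·y + 2·x - 3·y^2, -x^2 - 6·x·y + 2]].
At the point, J = [[15.000, -18.000], [-1.750, 10.000]] (det J = 118.500).
Solving J·Δ = −F gives Δ = (-0.553, 0.428).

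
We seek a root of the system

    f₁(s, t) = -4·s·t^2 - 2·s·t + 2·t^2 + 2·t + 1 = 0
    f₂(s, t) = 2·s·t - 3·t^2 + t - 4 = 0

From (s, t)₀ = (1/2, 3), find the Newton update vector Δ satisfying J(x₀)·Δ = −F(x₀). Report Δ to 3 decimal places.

At (1/2, 3): F = (4.000, -25.000).
Jacobian J = [[-4·t^2 - 2·t, -8·s·t - 2·s + 4·t + 2], [2·t, 2·s - 6·t + 1]].
At the point, J = [[-42.000, 1.000], [6.000, -16.000]] (det J = 666.000).
Solving J·Δ = −F gives Δ = (0.059, -1.541).

(0.059, -1.541)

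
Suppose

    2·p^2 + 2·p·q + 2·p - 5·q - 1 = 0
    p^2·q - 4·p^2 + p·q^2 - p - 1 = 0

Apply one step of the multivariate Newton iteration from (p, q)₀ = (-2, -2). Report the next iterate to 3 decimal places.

At (-2, -2): F = (21.000, -31.000).
Jacobian J = [[4·p + 2·q + 2, 2·p - 5], [2·p·q - 8·p + q^2 - 1, p^2 + 2·p·q]].
At the point, J = [[-10.000, -9.000], [27.000, 12.000]] (det J = 123.000).
Solving J·Δ = −F gives Δ = (0.220, 2.089).
Then the next iterate is (p, q)₁ = (-1.780, 0.089).

(-1.780, 0.089)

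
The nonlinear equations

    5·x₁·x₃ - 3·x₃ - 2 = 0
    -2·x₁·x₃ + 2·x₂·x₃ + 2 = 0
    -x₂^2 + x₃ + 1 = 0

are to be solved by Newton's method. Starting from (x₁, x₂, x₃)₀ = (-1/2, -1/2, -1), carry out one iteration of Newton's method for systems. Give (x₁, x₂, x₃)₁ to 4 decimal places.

At (-1/2, -1/2, -1): F = (3.5000, 2.0000, -0.2500).
Jacobian J = [[5·x₃, 0, 5·x₁ - 3], [-2·x₃, 2·x₃, -2·x₁ + 2·x₂], [0, -2·x₂, 1]].
At the point, J = [[-5.0000, 0.0000, -5.5000], [2.0000, -2.0000, 0.0000], [0.0000, 1.0000, 1.0000]] (det J = -1.0000).
Solving J·Δ = −F gives Δ = (-15.2500, -14.2500, 14.5000).
Then the next iterate is (x₁, x₂, x₃)₁ = (-15.7500, -14.7500, 13.5000).

(-15.7500, -14.7500, 13.5000)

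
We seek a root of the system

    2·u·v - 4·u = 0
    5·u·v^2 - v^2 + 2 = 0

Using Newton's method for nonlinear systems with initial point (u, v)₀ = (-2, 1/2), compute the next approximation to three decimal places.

At (-2, 1/2): F = (6.000, -0.750).
Jacobian J = [[2·v - 4, 2·u], [5·v^2, 10·u·v - 2·v]].
At the point, J = [[-3.000, -4.000], [1.250, -11.000]] (det J = 38.000).
Solving J·Δ = −F gives Δ = (1.816, 0.138).
Then the next iterate is (u, v)₁ = (-0.184, 0.638).

(-0.184, 0.638)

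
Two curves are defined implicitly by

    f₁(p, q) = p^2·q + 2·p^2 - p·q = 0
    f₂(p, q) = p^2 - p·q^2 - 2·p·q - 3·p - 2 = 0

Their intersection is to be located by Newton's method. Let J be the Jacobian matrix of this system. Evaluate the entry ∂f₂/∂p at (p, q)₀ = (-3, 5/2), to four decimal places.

∂f₂/∂p = 2·p - q^2 - 2·q - 3.
At (-3, 5/2) this is -20.2500.

-20.2500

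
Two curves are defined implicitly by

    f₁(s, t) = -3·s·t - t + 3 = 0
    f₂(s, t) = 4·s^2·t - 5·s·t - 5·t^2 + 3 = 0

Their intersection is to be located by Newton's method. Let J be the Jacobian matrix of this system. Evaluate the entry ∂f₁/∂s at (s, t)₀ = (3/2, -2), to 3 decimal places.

∂f₁/∂s = -3·t.
At (3/2, -2) this is 6.000.

6.000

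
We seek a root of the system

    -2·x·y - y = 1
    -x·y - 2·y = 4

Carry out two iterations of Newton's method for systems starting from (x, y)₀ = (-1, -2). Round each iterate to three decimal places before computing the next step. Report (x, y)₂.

(-0.286, -2.333)

At (-1, -2): F = (-3.000, -2.000).
Jacobian J = [[-2·y, -2·x - 1], [-y, -x - 2]].
At the point, J = [[4.000, 1.000], [2.000, -1.000]] (det J = -6.000).
Solving J·Δ = −F gives Δ = (0.833, -0.333).
Then the next iterate is (x, y)₁ = (-0.167, -2.333).
Round to (-0.167, -2.333) and repeat: F = (0.55378, 0.27639), J = [[4.666, -0.666], [2.333, -1.833]].
Δ = (-0.119, 0.000), so (x, y)₂ = (-0.286, -2.333).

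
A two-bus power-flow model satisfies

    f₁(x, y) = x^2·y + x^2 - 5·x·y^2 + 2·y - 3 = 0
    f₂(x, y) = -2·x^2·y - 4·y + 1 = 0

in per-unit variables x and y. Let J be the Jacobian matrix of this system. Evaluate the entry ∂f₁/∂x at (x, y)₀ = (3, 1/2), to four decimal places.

7.7500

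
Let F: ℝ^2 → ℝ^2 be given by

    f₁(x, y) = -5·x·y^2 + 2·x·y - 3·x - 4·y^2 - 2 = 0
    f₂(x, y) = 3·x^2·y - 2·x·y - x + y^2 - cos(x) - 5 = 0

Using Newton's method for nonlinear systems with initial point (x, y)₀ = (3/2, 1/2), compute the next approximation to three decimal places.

(6.762, -2.438)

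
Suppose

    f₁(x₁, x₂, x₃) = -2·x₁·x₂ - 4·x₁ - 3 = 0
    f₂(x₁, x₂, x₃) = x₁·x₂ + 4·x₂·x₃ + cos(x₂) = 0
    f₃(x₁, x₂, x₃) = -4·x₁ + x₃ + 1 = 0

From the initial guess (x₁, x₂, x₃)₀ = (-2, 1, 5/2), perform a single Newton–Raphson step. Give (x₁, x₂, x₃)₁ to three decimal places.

At (-2, 1, 5/2): F = (9.000, 8.54030, 11.500).
Jacobian J = [[-2·x₂ - 4, -2·x₁, 0], [x₂, x₁ + 4·x₃ - sin(x₂), 4·x₂], [-4, 0, 1]].
At the point, J = [[-6.000, 4.000, 0.000], [1.000, 7.15853, 4.000], [-4.000, 0.000, 1.000]] (det J = -110.95117).
Solving J·Δ = −F gives Δ = (1.931, 0.647, -3.775).
Then the next iterate is (x₁, x₂, x₃)₁ = (-0.069, 1.647, -1.275).

(-0.069, 1.647, -1.275)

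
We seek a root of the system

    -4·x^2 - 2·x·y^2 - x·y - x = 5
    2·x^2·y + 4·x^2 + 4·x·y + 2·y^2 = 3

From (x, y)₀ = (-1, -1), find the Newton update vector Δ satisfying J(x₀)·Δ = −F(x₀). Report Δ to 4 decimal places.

At (-1, -1): F = (-7.0000, 5.0000).
Jacobian J = [[-8·x - 2·y^2 - y - 1, -4·x·y - x], [4·x·y + 8·x + 4·y, 2·x^2 + 4·x + 4·y]].
At the point, J = [[6.0000, -3.0000], [-8.0000, -6.0000]] (det J = -60.0000).
Solving J·Δ = −F gives Δ = (0.9500, -0.4333).

(0.9500, -0.4333)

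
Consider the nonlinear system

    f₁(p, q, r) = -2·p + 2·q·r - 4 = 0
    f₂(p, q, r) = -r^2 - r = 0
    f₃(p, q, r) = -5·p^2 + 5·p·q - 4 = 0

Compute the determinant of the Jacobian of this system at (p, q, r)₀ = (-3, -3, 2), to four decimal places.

-150.0000

J = [[-2, 2·r, 2·q], [0, 0, -2·r - 1], [-10·p + 5·q, 5·p, 0]].
At the point, J = [[-2.0000, 4.0000, -6.0000], [0.0000, 0.0000, -5.0000], [15.0000, -15.0000, 0.0000]].
det J = -150.0000.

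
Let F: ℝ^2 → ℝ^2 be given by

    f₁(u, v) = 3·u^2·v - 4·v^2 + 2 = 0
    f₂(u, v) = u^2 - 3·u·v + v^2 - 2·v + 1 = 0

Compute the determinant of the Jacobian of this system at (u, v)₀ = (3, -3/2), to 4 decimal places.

J = [[6·u·v, 3·u^2 - 8·v], [2·u - 3·v, -3·u + 2·v - 2]].
At the point, J = [[-27.0000, 39.0000], [10.5000, -14.0000]].
det J = -31.5000.

-31.5000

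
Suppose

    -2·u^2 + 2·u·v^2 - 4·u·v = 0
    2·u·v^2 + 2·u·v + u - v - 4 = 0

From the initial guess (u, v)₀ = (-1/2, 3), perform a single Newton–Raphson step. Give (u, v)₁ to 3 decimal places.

At (-1/2, 3): F = (-3.500, -19.500).
Jacobian J = [[-4·u + 2·v^2 - 4·v, 4·u·v - 4·u], [2·v^2 + 2·v + 1, 4·u·v + 2·u - 1]].
At the point, J = [[8.000, -4.000], [25.000, -8.000]] (det J = 36.000).
Solving J·Δ = −F gives Δ = (1.389, 1.903).
Then the next iterate is (u, v)₁ = (0.889, 4.903).

(0.889, 4.903)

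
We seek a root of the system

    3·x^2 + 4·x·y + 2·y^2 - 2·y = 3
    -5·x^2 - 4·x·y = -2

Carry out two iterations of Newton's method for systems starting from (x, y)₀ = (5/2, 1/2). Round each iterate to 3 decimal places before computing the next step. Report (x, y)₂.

At (5/2, 1/2): F = (20.250, -34.250).
Jacobian J = [[6·x + 4·y, 4·x + 4·y - 2], [-10·x - 4·y, -4·x]].
At the point, J = [[17.000, 10.000], [-27.000, -10.000]] (det J = 100.000).
Solving J·Δ = −F gives Δ = (-1.400, 0.355).
Then the next iterate is (x, y)₁ = (1.100, 0.855).
Round to (1.100, 0.855) and repeat: F = (4.14405, -7.812), J = [[10.020, 5.820], [-14.420, -4.400]].
Δ = (-0.684, 0.465), so (x, y)₂ = (0.416, 1.320).

(0.416, 1.320)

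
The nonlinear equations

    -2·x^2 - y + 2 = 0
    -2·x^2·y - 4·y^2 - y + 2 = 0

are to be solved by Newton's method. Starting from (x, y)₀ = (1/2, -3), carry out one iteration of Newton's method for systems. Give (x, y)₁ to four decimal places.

At (1/2, -3): F = (4.5000, -29.5000).
Jacobian J = [[-4·x, -1], [-4·x·y, -2·x^2 - 8·y - 1]].
At the point, J = [[-2.0000, -1.0000], [6.0000, 22.5000]] (det J = -39.0000).
Solving J·Δ = −F gives Δ = (1.8397, 0.8205).
Then the next iterate is (x, y)₁ = (2.3397, -2.1795).

(2.3397, -2.1795)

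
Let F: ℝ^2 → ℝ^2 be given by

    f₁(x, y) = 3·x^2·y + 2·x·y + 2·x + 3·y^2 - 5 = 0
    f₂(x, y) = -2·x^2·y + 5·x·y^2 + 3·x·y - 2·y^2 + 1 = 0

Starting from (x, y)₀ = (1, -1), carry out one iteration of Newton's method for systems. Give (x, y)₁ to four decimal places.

At (1, -1): F = (-5.0000, 3.0000).
Jacobian J = [[6·x·y + 2·y + 2, 3·x^2 + 2·x + 6·y], [-4·x·y + 5·y^2 + 3·y, -2·x^2 + 10·x·y + 3·x - 4·y]].
At the point, J = [[-6.0000, -1.0000], [6.0000, -5.0000]] (det J = 36.0000).
Solving J·Δ = −F gives Δ = (-0.7778, -0.3333).
Then the next iterate is (x, y)₁ = (0.2222, -1.3333).

(0.2222, -1.3333)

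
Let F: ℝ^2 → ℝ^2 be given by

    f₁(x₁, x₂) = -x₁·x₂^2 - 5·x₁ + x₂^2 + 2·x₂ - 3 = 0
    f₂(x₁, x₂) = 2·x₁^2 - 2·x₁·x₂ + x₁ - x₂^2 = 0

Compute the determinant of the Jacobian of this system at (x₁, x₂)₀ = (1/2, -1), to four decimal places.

J = [[-x₂^2 - 5, -2·x₁·x₂ + 2·x₂ + 2], [4·x₁ - 2·x₂ + 1, -2·x₁ - 2·x₂]].
At the point, J = [[-6.0000, 1.0000], [5.0000, 1.0000]].
det J = -11.0000.

-11.0000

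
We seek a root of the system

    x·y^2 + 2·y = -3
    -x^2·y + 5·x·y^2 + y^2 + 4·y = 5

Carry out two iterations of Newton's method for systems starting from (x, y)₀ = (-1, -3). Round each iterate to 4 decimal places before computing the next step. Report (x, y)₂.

At (-1, -3): F = (-12.0000, -50.0000).
Jacobian J = [[y^2, 2·x·y + 2], [-2·x·y + 5·y^2, -x^2 + 10·x·y + 2·y + 4]].
At the point, J = [[9.0000, 8.0000], [39.0000, 27.0000]] (det J = -69.0000).
Solving J·Δ = −F gives Δ = (1.1014, 0.2609).
Then the next iterate is (x, y)₁ = (0.1014, -2.7391).
Round to (0.1014, -2.7391) and repeat: F = (-1.717429, -4.621715), J = [[7.502669, 1.444511], [38.068834, -4.265929]].
Δ = (0.1610, 0.3529), so (x, y)₂ = (0.2624, -2.3862).

(0.2624, -2.3862)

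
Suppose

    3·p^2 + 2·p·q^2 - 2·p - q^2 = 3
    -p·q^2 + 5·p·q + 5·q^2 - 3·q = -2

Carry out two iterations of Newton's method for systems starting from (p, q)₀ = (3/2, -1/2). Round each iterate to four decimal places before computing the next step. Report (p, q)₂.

At (3/2, -1/2): F = (1.2500, 0.6250).
Jacobian J = [[6·p + 2·q^2 - 2, 4·p·q - 2·q], [-q^2 + 5·q, -2·p·q + 5·p + 10·q - 3]].
At the point, J = [[7.5000, -2.0000], [-2.7500, 1.0000]] (det J = 2.0000).
Solving J·Δ = −F gives Δ = (-1.2500, -4.0625).
Then the next iterate is (p, q)₁ = (0.2500, -4.5625).
Round to (0.2500, -4.5625) and repeat: F = (-13.720703, 108.862305), J = [[41.132812, 4.5625], [-43.628906, -45.093750]].
Δ = (0.0737, 2.3428), so (p, q)₂ = (0.3237, -2.2197).

(0.3237, -2.2197)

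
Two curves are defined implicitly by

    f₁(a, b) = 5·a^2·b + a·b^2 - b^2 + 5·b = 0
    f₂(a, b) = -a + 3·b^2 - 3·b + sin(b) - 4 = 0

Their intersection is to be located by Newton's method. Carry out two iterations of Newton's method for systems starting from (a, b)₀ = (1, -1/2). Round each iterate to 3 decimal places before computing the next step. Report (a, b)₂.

(0.700, -0.954)

At (1, -1/2): F = (-5.000, -3.22943).
Jacobian J = [[10·a·b + b^2, 5·a^2 + 2·a·b - 2·b + 5], [-1, 6·b + cos(b) - 3]].
At the point, J = [[-4.750, 10.000], [-1.000, -5.12242]] (det J = 34.33148).
Solving J·Δ = −F gives Δ = (-1.687, -0.301).
Then the next iterate is (a, b)₁ = (-0.687, -0.801).
Round to (-0.687, -0.801) and repeat: F = (-6.97762, 0.29675), J = [[6.14447, 10.06242], [-1.000, -7.11001]].
Δ = (1.387, -0.153), so (a, b)₂ = (0.700, -0.954).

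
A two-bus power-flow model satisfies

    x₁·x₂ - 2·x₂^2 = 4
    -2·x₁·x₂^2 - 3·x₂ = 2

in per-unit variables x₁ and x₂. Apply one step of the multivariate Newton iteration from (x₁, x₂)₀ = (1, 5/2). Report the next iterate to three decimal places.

At (1, 5/2): F = (-14.000, -22.000).
Jacobian J = [[x₂, x₁ - 4·x₂], [-2·x₂^2, -4·x₁·x₂ - 3]].
At the point, J = [[2.500, -9.000], [-12.500, -13.000]] (det J = -145.000).
Solving J·Δ = −F gives Δ = (-0.110, -1.586).
Then the next iterate is (x₁, x₂)₁ = (0.890, 0.914).

(0.890, 0.914)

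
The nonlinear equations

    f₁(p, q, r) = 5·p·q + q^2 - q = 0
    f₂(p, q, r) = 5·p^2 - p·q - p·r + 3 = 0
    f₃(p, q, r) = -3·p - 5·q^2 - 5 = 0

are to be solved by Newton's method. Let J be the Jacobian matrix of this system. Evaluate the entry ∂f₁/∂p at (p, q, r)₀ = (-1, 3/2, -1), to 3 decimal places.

∂f₁/∂p = 5·q.
At (-1, 3/2, -1) this is 7.500.

7.500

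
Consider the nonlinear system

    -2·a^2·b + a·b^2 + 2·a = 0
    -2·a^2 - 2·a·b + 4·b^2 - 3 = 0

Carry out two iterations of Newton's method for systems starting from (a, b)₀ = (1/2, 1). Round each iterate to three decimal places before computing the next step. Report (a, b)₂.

(0.006, 0.851)

At (1/2, 1): F = (1.000, -0.500).
Jacobian J = [[-4·a·b + b^2 + 2, -2·a^2 + 2·a·b], [-4·a - 2·b, -2·a + 8·b]].
At the point, J = [[1.000, 0.500], [-4.000, 7.000]] (det J = 9.000).
Solving J·Δ = −F gives Δ = (-0.806, -0.389).
Then the next iterate is (a, b)₁ = (-0.306, 0.611).
Round to (-0.306, 0.611) and repeat: F = (-0.84066, -1.32006), J = [[3.12118, -0.56120], [0.002, 5.500]].
Δ = (0.312, 0.240), so (a, b)₂ = (0.006, 0.851).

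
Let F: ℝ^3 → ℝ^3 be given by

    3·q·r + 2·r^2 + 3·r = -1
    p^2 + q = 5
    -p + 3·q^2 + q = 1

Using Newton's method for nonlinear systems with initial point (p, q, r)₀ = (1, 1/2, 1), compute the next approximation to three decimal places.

At (1, 1/2, 1): F = (7.500, -3.500, -0.750).
Jacobian J = [[0, 3·r, 3·q + 4·r + 3], [2·p, 1, 0], [-1, 6·q + 1, 0]].
At the point, J = [[0.000, 3.000, 8.500], [2.000, 1.000, 0.000], [-1.000, 4.000, 0.000]] (det J = 76.500).
Solving J·Δ = −F gives Δ = (1.472, 0.556, -1.078).
Then the next iterate is (p, q, r)₁ = (2.472, 1.056, -0.078).

(2.472, 1.056, -0.078)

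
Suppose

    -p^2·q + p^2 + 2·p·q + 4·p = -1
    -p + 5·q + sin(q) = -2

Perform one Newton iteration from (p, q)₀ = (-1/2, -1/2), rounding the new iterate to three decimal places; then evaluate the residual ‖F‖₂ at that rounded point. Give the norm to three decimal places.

At (-1/2, -1/2): F = (-0.125, -0.47943).
Jacobian J = [[-2·p·q + 2·p + 2·q + 4, -p^2 + 2·p], [-1, cos(q) + 5]].
At the point, J = [[1.500, -1.250], [-1.000, 5.87758]] (det J = 7.56637).
Solving J·Δ = −F gives Δ = (0.176, 0.112).
Then the next iterate is (p, q)₁ = (-0.324, -0.388).
Re-evaluating at (-0.324, -0.388): F = (0.10113, 0.00566), so ‖F‖₂ = 0.101.

0.101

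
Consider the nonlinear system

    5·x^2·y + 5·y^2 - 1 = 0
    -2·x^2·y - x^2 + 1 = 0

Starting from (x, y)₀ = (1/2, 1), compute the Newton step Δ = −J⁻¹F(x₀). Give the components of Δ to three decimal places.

At (1/2, 1): F = (5.250, 0.250).
Jacobian J = [[10·x·y, 5·x^2 + 10·y], [-4·x·y - 2·x, -2·x^2]].
At the point, J = [[5.000, 11.250], [-3.000, -0.500]] (det J = 31.250).
Solving J·Δ = −F gives Δ = (0.174, -0.544).

(0.174, -0.544)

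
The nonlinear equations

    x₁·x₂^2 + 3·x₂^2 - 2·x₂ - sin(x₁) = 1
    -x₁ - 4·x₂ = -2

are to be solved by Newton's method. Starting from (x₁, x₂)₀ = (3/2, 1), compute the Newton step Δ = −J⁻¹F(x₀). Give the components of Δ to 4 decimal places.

At (3/2, 1): F = (0.502505, -3.5000).
Jacobian J = [[x₂^2 - cos(x₁), 2·x₁·x₂ + 6·x₂ - 2], [-1, -4]].
At the point, J = [[0.929263, 7.0000], [-1.0000, -4.0000]] (det J = 3.282949).
Solving J·Δ = −F gives Δ = (-6.8505, 0.8376).

(-6.8505, 0.8376)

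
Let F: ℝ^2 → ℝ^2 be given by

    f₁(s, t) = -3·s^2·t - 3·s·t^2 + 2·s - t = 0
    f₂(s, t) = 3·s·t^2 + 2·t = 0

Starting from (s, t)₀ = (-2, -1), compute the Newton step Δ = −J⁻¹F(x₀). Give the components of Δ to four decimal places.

(0.0935, 0.5514)

At (-2, -1): F = (15.0000, -8.0000).
Jacobian J = [[-6·s·t - 3·t^2 + 2, -3·s^2 - 6·s·t - 1], [3·t^2, 6·s·t + 2]].
At the point, J = [[-13.0000, -25.0000], [3.0000, 14.0000]] (det J = -107.0000).
Solving J·Δ = −F gives Δ = (0.0935, 0.5514).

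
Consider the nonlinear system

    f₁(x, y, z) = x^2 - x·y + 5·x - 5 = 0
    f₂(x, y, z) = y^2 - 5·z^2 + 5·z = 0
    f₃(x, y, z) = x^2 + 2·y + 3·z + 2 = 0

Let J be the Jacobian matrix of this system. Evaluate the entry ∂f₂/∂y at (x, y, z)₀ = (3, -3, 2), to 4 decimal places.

-6.0000

∂f₂/∂y = 2·y.
At (3, -3, 2) this is -6.0000.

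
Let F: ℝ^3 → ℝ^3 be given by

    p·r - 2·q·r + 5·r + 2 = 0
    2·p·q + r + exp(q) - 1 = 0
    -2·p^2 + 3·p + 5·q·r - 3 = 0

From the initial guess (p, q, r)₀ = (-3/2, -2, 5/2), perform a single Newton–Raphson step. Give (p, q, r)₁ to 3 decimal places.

(-5.807, 8.707, 8.307)

At (-3/2, -2, 5/2): F = (20.750, 7.63534, -37.000).
Jacobian J = [[r, -2·r, p - 2·q + 5], [2·q, 2·p + exp(q), 1], [-4·p + 3, 5·r, 5·q]].
At the point, J = [[2.500, -5.000, 7.500], [-4.000, -2.86466, 1.000], [9.000, 12.500, -10.000]] (det J = 13.73149).
Solving J·Δ = −F gives Δ = (-4.307, 10.707, 5.807).
Then the next iterate is (p, q, r)₁ = (-5.807, 8.707, 8.307).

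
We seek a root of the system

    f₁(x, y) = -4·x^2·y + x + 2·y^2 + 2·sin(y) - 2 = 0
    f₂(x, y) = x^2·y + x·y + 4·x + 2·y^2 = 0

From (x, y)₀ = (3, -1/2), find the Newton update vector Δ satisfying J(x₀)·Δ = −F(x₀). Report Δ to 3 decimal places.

At (3, -1/2): F = (18.54115, 6.500).
Jacobian J = [[-8·x·y + 1, -4·x^2 + 4·y + 2·cos(y)], [2·x·y + y + 4, x^2 + x + 4·y]].
At the point, J = [[13.000, -36.24483], [0.500, 10.000]] (det J = 148.12242).
Solving J·Δ = −F gives Δ = (-2.842, -0.508).

(-2.842, -0.508)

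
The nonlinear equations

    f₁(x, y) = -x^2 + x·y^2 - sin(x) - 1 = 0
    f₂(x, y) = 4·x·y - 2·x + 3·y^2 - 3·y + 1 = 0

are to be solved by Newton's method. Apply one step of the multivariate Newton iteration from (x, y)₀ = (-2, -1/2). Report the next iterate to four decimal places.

At (-2, -1/2): F = (-4.590703, 11.2500).
Jacobian J = [[-2·x + y^2 - cos(x), 2·x·y], [4·y - 2, 4·x + 6·y - 3]].
At the point, J = [[4.666147, 2.0000], [-4.0000, -14.0000]] (det J = -57.326056).
Solving J·Δ = −F gives Δ = (0.7286, 0.5954).
Then the next iterate is (x, y)₁ = (-1.2714, 0.0954).

(-1.2714, 0.0954)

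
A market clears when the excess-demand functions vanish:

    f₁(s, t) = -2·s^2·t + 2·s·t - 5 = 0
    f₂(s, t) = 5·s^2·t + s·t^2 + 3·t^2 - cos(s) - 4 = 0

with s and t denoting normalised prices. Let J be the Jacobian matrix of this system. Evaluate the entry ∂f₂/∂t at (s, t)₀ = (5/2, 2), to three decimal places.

53.250

∂f₂/∂t = 5·s^2 + 2·s·t + 6·t.
At (5/2, 2) this is 53.250.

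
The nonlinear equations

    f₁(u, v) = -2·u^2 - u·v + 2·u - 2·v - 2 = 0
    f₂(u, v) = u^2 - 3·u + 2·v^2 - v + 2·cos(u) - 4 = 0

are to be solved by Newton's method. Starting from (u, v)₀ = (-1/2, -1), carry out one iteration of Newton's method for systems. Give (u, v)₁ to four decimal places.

At (-1/2, -1): F = (-2.0000, 2.505165).
Jacobian J = [[-4·u - v + 2, -u - 2], [2·u - 2·sin(u) - 3, 4·v - 1]].
At the point, J = [[5.0000, -1.5000], [-3.041149, -5.0000]] (det J = -29.561723).
Solving J·Δ = −F gives Δ = (0.4654, 0.2180).
Then the next iterate is (u, v)₁ = (-0.0346, -0.7820).

(-0.0346, -0.7820)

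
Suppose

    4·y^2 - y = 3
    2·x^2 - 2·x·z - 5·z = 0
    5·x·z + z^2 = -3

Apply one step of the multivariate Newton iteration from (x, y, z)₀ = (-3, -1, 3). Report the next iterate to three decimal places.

At (-3, -1, 3): F = (2.000, 21.000, -33.000).
Jacobian J = [[0, 8·y - 1, 0], [4·x - 2·z, 0, -2·x - 5], [5·z, 0, 5·x + 2·z]].
At the point, J = [[0.000, -9.000, 0.000], [-18.000, 0.000, 1.000], [15.000, 0.000, -9.000]] (det J = 1323.000).
Solving J·Δ = −F gives Δ = (1.061, 0.222, -1.898).
Then the next iterate is (x, y, z)₁ = (-1.939, -0.778, 1.102).

(-1.939, -0.778, 1.102)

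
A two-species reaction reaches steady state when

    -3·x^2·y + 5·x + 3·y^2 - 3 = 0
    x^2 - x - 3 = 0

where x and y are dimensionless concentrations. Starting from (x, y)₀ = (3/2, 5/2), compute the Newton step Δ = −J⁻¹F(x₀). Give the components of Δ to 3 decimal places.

At (3/2, 5/2): F = (6.375, -2.250).
Jacobian J = [[-6·x·y + 5, -3·x^2 + 6·y], [2·x - 1, 0]].
At the point, J = [[-17.500, 8.250], [2.000, 0.000]] (det J = -16.500).
Solving J·Δ = −F gives Δ = (1.125, 1.614).

(1.125, 1.614)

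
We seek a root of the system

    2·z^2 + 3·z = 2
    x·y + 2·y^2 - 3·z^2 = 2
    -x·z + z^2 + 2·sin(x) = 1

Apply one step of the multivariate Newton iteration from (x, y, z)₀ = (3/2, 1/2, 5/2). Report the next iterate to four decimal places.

(0.9271, 0.2192, 1.1154)

At (3/2, 1/2, 5/2): F = (18.0000, -19.5000, 3.494990).
Jacobian J = [[0, 0, 4·z + 3], [y, x + 4·y, -6·z], [-z + 2·cos(x), 0, -x + 2·z]].
At the point, J = [[0.0000, 0.0000, 13.0000], [0.5000, 3.5000, -15.0000], [-2.358526, 0.0000, 3.5000]] (det J = 107.312915).
Solving J·Δ = −F gives Δ = (-0.5729, -0.2808, -1.3846).
Then the next iterate is (x, y, z)₁ = (0.9271, 0.2192, 1.1154).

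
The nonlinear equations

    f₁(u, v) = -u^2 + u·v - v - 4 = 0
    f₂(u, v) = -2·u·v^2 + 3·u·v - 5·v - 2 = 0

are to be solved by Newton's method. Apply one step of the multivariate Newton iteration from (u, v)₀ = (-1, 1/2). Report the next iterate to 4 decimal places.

(0.9231, -0.0962)

At (-1, 1/2): F = (-6.0000, -5.5000).
Jacobian J = [[-2·u + v, u - 1], [-2·v^2 + 3·v, -4·u·v + 3·u - 5]].
At the point, J = [[2.5000, -2.0000], [1.0000, -6.0000]] (det J = -13.0000).
Solving J·Δ = −F gives Δ = (1.9231, -0.5962).
Then the next iterate is (u, v)₁ = (0.9231, -0.0962).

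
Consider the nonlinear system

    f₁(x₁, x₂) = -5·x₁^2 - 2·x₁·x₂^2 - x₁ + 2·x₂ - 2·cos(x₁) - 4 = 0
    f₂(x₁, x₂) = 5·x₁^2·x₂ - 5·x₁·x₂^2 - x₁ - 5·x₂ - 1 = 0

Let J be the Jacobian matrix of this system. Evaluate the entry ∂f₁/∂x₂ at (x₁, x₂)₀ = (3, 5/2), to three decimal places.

-28.000

∂f₁/∂x₂ = -4·x₁·x₂ + 2.
At (3, 5/2) this is -28.000.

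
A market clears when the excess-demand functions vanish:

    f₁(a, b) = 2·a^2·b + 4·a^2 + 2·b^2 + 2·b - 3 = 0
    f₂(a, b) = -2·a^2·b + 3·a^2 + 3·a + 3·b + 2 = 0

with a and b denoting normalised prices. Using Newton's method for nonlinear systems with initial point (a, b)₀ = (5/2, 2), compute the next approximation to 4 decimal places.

At (5/2, 2): F = (59.0000, 9.2500).
Jacobian J = [[4·a·b + 8·a, 2·a^2 + 4·b + 2], [-4·a·b + 6·a + 3, -2·a^2 + 3]].
At the point, J = [[40.0000, 22.5000], [-2.0000, -9.5000]] (det J = -335.0000).
Solving J·Δ = −F gives Δ = (-2.2944, 1.4567).
Then the next iterate is (a, b)₁ = (0.2056, 3.4567).

(0.2056, 3.4567)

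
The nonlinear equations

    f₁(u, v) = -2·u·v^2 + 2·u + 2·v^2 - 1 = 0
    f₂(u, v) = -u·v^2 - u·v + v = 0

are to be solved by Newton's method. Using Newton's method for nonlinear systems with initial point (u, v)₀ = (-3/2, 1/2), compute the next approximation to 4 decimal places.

At (-3/2, 1/2): F = (-2.7500, 1.6250).
Jacobian J = [[-2·v^2 + 2, -4·u·v + 4·v], [-v^2 - v, -2·u·v - u + 1]].
At the point, J = [[1.5000, 5.0000], [-0.7500, 4.0000]] (det J = 9.7500).
Solving J·Δ = −F gives Δ = (1.9615, -0.0385).
Then the next iterate is (u, v)₁ = (0.4615, 0.4615).

(0.4615, 0.4615)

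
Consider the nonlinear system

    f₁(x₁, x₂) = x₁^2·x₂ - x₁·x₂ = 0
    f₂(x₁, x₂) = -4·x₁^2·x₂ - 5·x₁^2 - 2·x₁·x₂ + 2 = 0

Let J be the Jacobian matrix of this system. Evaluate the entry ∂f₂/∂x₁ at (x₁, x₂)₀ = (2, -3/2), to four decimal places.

7.0000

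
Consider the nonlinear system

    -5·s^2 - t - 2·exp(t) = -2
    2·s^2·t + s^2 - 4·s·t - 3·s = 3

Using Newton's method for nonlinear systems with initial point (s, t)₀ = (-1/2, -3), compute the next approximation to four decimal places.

At (-1/2, -3): F = (3.650426, -8.7500).
Jacobian J = [[-10·s, -2·exp(t) - 1], [4·s·t + 2·s - 4·t - 3, 2·s^2 - 4·s]].
At the point, J = [[5.0000, -1.099574], [14.0000, 2.5000]] (det J = 27.894038).
Solving J·Δ = −F gives Δ = (0.0178, 3.4006).
Then the next iterate is (s, t)₁ = (-0.4822, 0.4006).

(-0.4822, 0.4006)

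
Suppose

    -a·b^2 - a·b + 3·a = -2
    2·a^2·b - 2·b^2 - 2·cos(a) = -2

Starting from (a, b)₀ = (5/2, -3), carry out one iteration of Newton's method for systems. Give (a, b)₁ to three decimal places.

At (5/2, -3): F = (-5.500, -51.89771).
Jacobian J = [[-b^2 - b + 3, -2·a·b - a], [4·a·b + 2·sin(a), 2·a^2 - 4·b]].
At the point, J = [[-3.000, 12.500], [-28.80306, 24.500]] (det J = 286.53820).
Solving J·Δ = −F gives Δ = (-1.794, 0.010).
Then the next iterate is (a, b)₁ = (0.706, -2.990).

(0.706, -2.990)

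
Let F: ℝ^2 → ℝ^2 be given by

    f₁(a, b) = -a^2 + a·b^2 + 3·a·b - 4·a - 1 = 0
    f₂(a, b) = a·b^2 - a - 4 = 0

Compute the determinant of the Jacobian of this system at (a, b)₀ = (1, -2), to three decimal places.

35.000

J = [[-2·a + b^2 + 3·b - 4, 2·a·b + 3·a], [b^2 - 1, 2·a·b]].
At the point, J = [[-8.000, -1.000], [3.000, -4.000]].
det J = 35.000.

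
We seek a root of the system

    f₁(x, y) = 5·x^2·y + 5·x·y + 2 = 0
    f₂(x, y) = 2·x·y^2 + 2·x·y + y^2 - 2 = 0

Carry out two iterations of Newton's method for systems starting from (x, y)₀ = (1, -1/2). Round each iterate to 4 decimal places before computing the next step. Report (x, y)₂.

(-1.2445, -0.4321)

At (1, -1/2): F = (-3.0000, -2.2500).
Jacobian J = [[10·x·y + 5·y, 5·x^2 + 5·x], [2·y^2 + 2·y, 4·x·y + 2·x + 2·y]].
At the point, J = [[-7.5000, 10.0000], [-0.5000, -1.0000]] (det J = 12.5000).
Solving J·Δ = −F gives Δ = (-2.0400, -1.2300).
Then the next iterate is (x, y)₁ = (-1.0400, -1.7300).
Round to (-1.0400, -1.7300) and repeat: F = (1.640160, -1.633932), J = [[9.3420, 0.2080], [2.5258, 1.6568]].
Δ = (-0.2045, 1.2979), so (x, y)₂ = (-1.2445, -0.4321).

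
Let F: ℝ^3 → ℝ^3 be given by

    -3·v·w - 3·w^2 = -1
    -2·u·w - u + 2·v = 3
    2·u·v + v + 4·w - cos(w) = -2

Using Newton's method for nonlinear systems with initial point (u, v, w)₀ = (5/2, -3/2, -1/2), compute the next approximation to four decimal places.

(3.8356, 0.9444, -0.7222)

At (5/2, -3/2, -1/2): F = (-2.0000, -6.0000, -9.877583).
Jacobian J = [[0, -3·w, -3·v - 6·w], [-2·w - 1, 2, -2·u], [2·v, 2·u + 1, sin(w) + 4]].
At the point, J = [[0.0000, 1.5000, 7.5000], [0.0000, 2.0000, -5.0000], [-3.0000, 6.0000, 3.520574]] (det J = 67.5000).
Solving J·Δ = −F gives Δ = (1.3356, 2.4444, -0.2222).
Then the next iterate is (u, v, w)₁ = (3.8356, 0.9444, -0.7222).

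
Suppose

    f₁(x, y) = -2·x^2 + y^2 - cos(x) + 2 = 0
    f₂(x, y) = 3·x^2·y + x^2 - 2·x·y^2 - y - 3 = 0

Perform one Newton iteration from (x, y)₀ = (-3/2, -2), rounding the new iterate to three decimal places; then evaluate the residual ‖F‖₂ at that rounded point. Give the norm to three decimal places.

At (-3/2, -2): F = (1.42926, -0.250).
Jacobian J = [[-4·x + sin(x), 2·y], [6·x·y + 2·x - 2·y^2, 3·x^2 - 4·x·y - 1]].
At the point, J = [[5.00251, -4.000], [7.000, -6.250]] (det J = -3.26566).
Solving J·Δ = −F gives Δ = (-3.042, -3.447).
Then the next iterate is (x, y)₁ = (-4.542, -5.447).
Re-evaluating at (-4.542, -5.447): F = (-9.42015, -44.51366), so ‖F‖₂ = 45.500.

45.500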